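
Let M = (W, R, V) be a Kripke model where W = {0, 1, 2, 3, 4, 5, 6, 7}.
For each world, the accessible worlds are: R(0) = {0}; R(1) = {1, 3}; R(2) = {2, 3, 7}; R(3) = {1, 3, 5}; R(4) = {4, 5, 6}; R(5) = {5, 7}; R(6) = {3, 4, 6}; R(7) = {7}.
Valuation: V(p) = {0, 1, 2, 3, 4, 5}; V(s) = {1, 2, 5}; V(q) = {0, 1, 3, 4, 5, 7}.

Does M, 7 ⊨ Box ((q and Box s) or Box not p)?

At 7: Box ((q and Box s) or Box not p) requires (q and Box s) or Box not p at every successor {7}.
    At 7: q and Box s is false, Box not p is true, so (q and Box s) or Box not p is true.
      At 7: q is true, Box s is false, so q and Box s is false.
      At 7: Box not p requires not p at every successor {7}.
        At 7: not p is true.
      So Box not p is true at 7.
So Box ((q and Box s) or Box not p) is true at 7.

Yes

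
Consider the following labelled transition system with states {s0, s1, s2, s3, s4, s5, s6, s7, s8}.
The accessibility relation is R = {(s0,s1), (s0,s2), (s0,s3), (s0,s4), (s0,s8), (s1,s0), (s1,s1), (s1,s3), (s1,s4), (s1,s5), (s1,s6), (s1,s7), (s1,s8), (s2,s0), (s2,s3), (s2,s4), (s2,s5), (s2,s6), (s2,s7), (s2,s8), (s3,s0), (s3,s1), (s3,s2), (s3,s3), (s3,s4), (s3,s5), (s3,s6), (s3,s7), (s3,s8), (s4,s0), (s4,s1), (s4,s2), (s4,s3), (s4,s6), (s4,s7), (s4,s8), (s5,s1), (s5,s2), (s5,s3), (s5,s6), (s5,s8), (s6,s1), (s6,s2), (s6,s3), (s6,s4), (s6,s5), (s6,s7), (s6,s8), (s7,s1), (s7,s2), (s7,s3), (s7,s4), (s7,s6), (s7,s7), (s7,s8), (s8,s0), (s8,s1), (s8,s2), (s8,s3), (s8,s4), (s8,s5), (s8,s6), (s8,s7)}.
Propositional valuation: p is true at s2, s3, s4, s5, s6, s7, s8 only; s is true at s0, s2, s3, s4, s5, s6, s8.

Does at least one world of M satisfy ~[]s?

Yes

Let φ = ~[]s. Evaluate φ at each world:
  s0 (successors {s1, s2, s3, s4, s8}): φ is true.
  s1 (successors {s0, s1, s3, s4, s5, s6, s7, s8}): φ is true.
  s2 (successors {s0, s3, s4, s5, s6, s7, s8}): φ is true.
  s3 (successors {s0, s1, s2, s3, s4, s5, s6, s7, s8}): φ is true.
  s4 (successors {s0, s1, s2, s3, s6, s7, s8}): φ is true.
  s5 (successors {s1, s2, s3, s6, s8}): φ is true.
  s6 (successors {s1, s2, s3, s4, s5, s7, s8}): φ is true.
  s7 (successors {s1, s2, s3, s4, s6, s7, s8}): φ is true.
  s8 (successors {s0, s1, s2, s3, s4, s5, s6, s7}): φ is true.
Detail at s0 (witness):
  At s0: []s is false, so ~[]s is true.
    At s0: []s requires s at every successor {s1, s2, s3, s4, s8}.
      s fails at s1, so []s is false at s0.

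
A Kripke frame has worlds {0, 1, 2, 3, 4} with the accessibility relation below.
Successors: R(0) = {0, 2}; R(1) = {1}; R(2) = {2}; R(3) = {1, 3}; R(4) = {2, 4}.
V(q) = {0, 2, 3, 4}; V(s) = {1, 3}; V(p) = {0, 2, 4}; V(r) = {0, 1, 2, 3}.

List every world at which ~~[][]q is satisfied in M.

0, 2, 4

Let φ = ~~[][]q. Evaluate φ at each world:
  0 (successors {0, 2}): φ is true.
  1 (successors {1}): φ is false.
  2 (successors {2}): φ is true.
  3 (successors {1, 3}): φ is false.
  4 (successors {2, 4}): φ is true.
For instance, at 0:
  At 0: ~[][]q is false, so ~~[][]q is true.
    At 0: [][]q is true, so ~[][]q is false.
      At 0: [][]q requires []q at every successor {0, 2}.
        At 0: []q is true.
        At 2: []q is true.
      So [][]q is true at 0.
Satisfying worlds: {0, 2, 4}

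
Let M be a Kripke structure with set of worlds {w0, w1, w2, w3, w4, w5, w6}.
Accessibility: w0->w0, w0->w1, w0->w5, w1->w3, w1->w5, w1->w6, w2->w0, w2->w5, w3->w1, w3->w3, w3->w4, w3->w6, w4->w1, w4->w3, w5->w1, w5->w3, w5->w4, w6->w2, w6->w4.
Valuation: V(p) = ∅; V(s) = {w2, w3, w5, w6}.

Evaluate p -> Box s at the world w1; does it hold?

Yes

At w1: p is false, Box s is true, so p -> Box s is true.
  At w1: Box s requires s at every successor {w3, w5, w6}.
    At w3: s is true.
    At w5: s is true.
    At w6: s is true.
  So Box s is true at w1.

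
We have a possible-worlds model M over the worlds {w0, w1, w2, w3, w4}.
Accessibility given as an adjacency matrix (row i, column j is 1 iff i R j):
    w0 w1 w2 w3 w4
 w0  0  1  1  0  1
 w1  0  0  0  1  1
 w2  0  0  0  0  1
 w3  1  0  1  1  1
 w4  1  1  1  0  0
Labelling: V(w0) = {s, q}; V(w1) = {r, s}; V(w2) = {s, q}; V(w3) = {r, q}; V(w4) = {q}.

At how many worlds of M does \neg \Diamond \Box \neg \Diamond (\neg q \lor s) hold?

Let φ = \neg \Diamond \Box \neg \Diamond (\neg q \lor s). Evaluate φ at each world:
  w0 (successors {w1, w2, w4}): φ is true.
  w1 (successors {w3, w4}): φ is true.
  w2 (successors {w4}): φ is true.
  w3 (successors {w0, w2, w3, w4}): φ is true.
  w4 (successors {w0, w1, w2}): φ is true.
For instance, at w4:
  At w4: \Diamond \Box \neg \Diamond (\neg q \lor s) is false, so \neg \Diamond \Box \neg \Diamond (\neg q \lor s) is true.
    At w4: \Diamond \Box \neg \Diamond (\neg q \lor s) requires \Box \neg \Diamond (\neg q \lor s) at some successor in {w0, w1, w2}.
      At w0: \Box \neg \Diamond (\neg q \lor s) is false.
      At w1: \Box \neg \Diamond (\neg q \lor s) is false.
      At w2: \Box \neg \Diamond (\neg q \lor s) is false.
    So \Diamond \Box \neg \Diamond (\neg q \lor s) is false at w4.
Satisfying worlds: {w0, w1, w2, w3, w4}

5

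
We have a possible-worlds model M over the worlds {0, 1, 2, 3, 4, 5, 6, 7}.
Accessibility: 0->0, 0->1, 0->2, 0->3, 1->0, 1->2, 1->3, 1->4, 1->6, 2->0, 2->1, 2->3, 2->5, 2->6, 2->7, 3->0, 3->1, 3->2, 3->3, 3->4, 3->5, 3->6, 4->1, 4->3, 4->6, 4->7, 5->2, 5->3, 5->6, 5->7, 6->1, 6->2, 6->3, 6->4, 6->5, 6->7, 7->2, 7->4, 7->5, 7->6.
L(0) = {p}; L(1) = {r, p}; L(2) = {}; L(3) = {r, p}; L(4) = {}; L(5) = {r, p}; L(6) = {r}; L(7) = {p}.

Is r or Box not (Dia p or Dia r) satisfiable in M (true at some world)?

Yes

Recall that Box ψ holds at a world iff ψ holds at every accessible world, and Dia ψ holds iff ψ holds at some accessible world.
Let φ = r or Box not (Dia p or Dia r). Evaluate φ at each world:
  0 (successors {0, 1, 2, 3}): φ is false.
  1 (successors {0, 2, 3, 4, 6}): φ is true.
  2 (successors {0, 1, 3, 5, 6, 7}): φ is false.
  3 (successors {0, 1, 2, 3, 4, 5, 6}): φ is true.
  4 (successors {1, 3, 6, 7}): φ is false.
  5 (successors {2, 3, 6, 7}): φ is true.
  6 (successors {1, 2, 3, 4, 5, 7}): φ is true.
  7 (successors {2, 4, 5, 6}): φ is false.
Detail at 1 (witness):
  At 1: r is true, Box not (Dia p or Dia r) is false, so r or Box not (Dia p or Dia r) is true.
    At 1: Box not (Dia p or Dia r) requires not (Dia p or Dia r) at every successor {0, 2, 3, 4, 6}.
      not (Dia p or Dia r) fails at 0, so Box not (Dia p or Dia r) is false at 1.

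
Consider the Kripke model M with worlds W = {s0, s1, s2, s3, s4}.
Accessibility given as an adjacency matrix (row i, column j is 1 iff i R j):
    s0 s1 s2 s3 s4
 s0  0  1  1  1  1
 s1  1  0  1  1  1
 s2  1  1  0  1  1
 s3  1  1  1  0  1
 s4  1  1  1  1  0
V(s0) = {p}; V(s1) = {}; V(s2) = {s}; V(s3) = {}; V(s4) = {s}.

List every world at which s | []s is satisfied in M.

s2, s4

Let φ = s | []s. Evaluate φ at each world:
  s0 (successors {s1, s2, s3, s4}): φ is false.
  s1 (successors {s0, s2, s3, s4}): φ is false.
  s2 (successors {s0, s1, s3, s4}): φ is true.
  s3 (successors {s0, s1, s2, s4}): φ is false.
  s4 (successors {s0, s1, s2, s3}): φ is true.
For instance, at s2:
  At s2: s is true, []s is false, so s | []s is true.
    At s2: []s requires s at every successor {s0, s1, s3, s4}.
      s fails at s0, so []s is false at s2.
Satisfying worlds: {s2, s4}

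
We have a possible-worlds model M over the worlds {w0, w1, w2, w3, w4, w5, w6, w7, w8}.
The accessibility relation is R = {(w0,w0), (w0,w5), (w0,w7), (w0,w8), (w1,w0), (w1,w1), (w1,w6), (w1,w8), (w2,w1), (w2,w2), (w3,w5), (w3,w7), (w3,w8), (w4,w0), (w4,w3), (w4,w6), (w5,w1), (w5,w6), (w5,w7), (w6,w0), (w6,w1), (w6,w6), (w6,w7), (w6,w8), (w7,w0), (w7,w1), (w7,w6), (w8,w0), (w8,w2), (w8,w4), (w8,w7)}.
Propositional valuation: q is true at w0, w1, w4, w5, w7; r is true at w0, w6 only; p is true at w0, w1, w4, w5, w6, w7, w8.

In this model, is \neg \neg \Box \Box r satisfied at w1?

Recall that \Box ψ holds at a world iff ψ holds at every accessible world, and \Diamond ψ holds iff ψ holds at some accessible world.
At w1: \neg \Box \Box r is true, so \neg \neg \Box \Box r is false.
  At w1: \Box \Box r is false, so \neg \Box \Box r is true.
    At w1: \Box \Box r requires \Box r at every successor {w0, w1, w6, w8}.
      \Box r fails at w0, so \Box \Box r is false at w1.

No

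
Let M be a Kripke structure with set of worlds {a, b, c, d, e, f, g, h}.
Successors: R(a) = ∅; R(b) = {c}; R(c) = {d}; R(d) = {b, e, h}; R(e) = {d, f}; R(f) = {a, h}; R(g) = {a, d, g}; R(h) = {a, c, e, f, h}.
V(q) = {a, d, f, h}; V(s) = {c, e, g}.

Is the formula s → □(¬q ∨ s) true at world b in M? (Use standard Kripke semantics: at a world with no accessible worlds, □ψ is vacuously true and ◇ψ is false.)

At b: s is false, □(¬q ∨ s) is true, so s → □(¬q ∨ s) is true.
  At b: □(¬q ∨ s) requires ¬q ∨ s at every successor {c}.
    At c: ¬q ∨ s is true.
  So □(¬q ∨ s) is true at b.

Yes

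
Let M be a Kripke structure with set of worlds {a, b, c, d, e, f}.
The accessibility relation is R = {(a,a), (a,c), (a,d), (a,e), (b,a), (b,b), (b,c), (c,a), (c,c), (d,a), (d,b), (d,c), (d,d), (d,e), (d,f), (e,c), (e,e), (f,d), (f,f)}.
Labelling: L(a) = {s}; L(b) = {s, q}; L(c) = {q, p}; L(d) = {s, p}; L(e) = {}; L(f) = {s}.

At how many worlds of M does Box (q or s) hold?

3

Recall that Box ψ holds at a world iff ψ holds at every accessible world, and Dia ψ holds iff ψ holds at some accessible world.
Let φ = Box (q or s). Evaluate φ at each world:
  a (successors {a, c, d, e}): φ is false.
  b (successors {a, b, c}): φ is true.
  c (successors {a, c}): φ is true.
  d (successors {a, b, c, d, e, f}): φ is false.
  e (successors {c, e}): φ is false.
  f (successors {d, f}): φ is true.
For instance, at c:
  At c: Box (q or s) requires q or s at every successor {a, c}.
    At a: q or s is true.
    At c: q or s is true.
  So Box (q or s) is true at c.
Satisfying worlds: {b, c, f}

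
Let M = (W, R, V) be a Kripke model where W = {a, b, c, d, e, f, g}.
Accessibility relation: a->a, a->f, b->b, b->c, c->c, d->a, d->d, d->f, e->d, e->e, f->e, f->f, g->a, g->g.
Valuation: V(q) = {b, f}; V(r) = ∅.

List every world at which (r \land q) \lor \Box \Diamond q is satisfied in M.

a, d

Recall that \Box ψ holds at a world iff ψ holds at every accessible world, and \Diamond ψ holds iff ψ holds at some accessible world.
Let φ = (r \land q) \lor \Box \Diamond q. Evaluate φ at each world:
  a (successors {a, f}): φ is true.
  b (successors {b, c}): φ is false.
  c (successors {c}): φ is false.
  d (successors {a, d, f}): φ is true.
  e (successors {d, e}): φ is false.
  f (successors {e, f}): φ is false.
  g (successors {a, g}): φ is false.
For instance, at d:
  At d: r \land q is false, \Box \Diamond q is true, so (r \land q) \lor \Box \Diamond q is true.
    At d: \Box \Diamond q requires \Diamond q at every successor {a, d, f}.
      At a: \Diamond q is true.
      At d: \Diamond q is true.
      At f: \Diamond q is true.
    So \Box \Diamond q is true at d.
Satisfying worlds: {a, d}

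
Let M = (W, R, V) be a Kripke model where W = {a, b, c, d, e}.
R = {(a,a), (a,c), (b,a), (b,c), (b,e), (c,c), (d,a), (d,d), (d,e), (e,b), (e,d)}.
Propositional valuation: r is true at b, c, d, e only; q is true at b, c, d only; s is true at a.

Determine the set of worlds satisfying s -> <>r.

a, b, c, d, e

Recall that <>ψ holds at a world iff ψ holds at some accessible world.
Let φ = s -> <>r. Evaluate φ at each world:
  a (successors {a, c}): φ is true.
  b (successors {a, c, e}): φ is true.
  c (successors {c}): φ is true.
  d (successors {a, d, e}): φ is true.
  e (successors {b, d}): φ is true.
For instance, at e:
  At e: s is false, <>r is true, so s -> <>r is true.
    At e: <>r requires r at some successor in {b, d}.
      r holds at b, so <>r is true at e.
Satisfying worlds: {a, b, c, d, e}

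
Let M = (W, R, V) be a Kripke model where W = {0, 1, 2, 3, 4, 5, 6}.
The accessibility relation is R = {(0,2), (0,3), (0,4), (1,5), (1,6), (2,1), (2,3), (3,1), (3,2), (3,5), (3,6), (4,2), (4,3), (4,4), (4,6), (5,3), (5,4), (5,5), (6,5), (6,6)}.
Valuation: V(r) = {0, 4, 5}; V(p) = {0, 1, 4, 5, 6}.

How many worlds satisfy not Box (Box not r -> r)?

Recall that Box ψ holds at a world iff ψ holds at every accessible world, and Dia ψ holds iff ψ holds at some accessible world.
Let φ = not Box (Box not r -> r). Evaluate φ at each world:
  0 (successors {2, 3, 4}): φ is true.
  1 (successors {5, 6}): φ is false.
  2 (successors {1, 3}): φ is false.
  3 (successors {1, 2, 5, 6}): φ is true.
  4 (successors {2, 3, 4, 6}): φ is true.
  5 (successors {3, 4, 5}): φ is false.
  6 (successors {5, 6}): φ is false.
For instance, at 3:
  At 3: Box (Box not r -> r) is false, so not Box (Box not r -> r) is true.
    At 3: Box (Box not r -> r) requires Box not r -> r at every successor {1, 2, 5, 6}.
      Box not r -> r fails at 2, so Box (Box not r -> r) is false at 3.
Satisfying worlds: {0, 3, 4}

3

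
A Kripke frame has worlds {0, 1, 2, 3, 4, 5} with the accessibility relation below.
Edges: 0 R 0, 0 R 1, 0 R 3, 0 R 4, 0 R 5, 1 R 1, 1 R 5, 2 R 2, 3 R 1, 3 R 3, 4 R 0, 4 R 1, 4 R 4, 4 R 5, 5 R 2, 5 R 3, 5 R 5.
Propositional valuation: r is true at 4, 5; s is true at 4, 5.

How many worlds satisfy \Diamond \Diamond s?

Recall that \Diamond ψ holds at a world iff ψ holds at some accessible world.
Let φ = \Diamond \Diamond s. Evaluate φ at each world:
  0 (successors {0, 1, 3, 4, 5}): φ is true.
  1 (successors {1, 5}): φ is true.
  2 (successors {2}): φ is false.
  3 (successors {1, 3}): φ is true.
  4 (successors {0, 1, 4, 5}): φ is true.
  5 (successors {2, 3, 5}): φ is true.
For instance, at 4:
  At 4: \Diamond \Diamond s requires \Diamond s at some successor in {0, 1, 4, 5}.
    \Diamond s holds at 0, so \Diamond \Diamond s is true at 4.
      At 0: \Diamond s requires s at some successor in {0, 1, 3, 4, 5}.
        s holds at 4, so \Diamond s is true at 0.
Satisfying worlds: {0, 1, 3, 4, 5}

5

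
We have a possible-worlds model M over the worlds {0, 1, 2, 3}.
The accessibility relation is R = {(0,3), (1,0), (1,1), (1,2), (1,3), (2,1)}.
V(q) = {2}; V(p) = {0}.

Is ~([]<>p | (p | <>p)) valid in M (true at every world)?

No

Recall that []ψ holds at a world iff ψ holds at every accessible world, and <>ψ holds iff ψ holds at some accessible world.
Let φ = ~([]<>p | (p | <>p)). Evaluate φ at each world:
  0 (successors {3}): φ is false.
  1 (successors {0, 1, 2, 3}): φ is false.
  2 (successors {1}): φ is false.
  3 (successors ∅): φ is false.
Detail at 0 (counterexample):
  At 0: []<>p | (p | <>p) is true, so ~([]<>p | (p | <>p)) is false.
    At 0: []<>p is false, p | <>p is true, so []<>p | (p | <>p) is true.
      At 0: []<>p requires <>p at every successor {3}.
        <>p fails at 3, so []<>p is false at 0.
      At 0: p is true, <>p is false, so p | <>p is true.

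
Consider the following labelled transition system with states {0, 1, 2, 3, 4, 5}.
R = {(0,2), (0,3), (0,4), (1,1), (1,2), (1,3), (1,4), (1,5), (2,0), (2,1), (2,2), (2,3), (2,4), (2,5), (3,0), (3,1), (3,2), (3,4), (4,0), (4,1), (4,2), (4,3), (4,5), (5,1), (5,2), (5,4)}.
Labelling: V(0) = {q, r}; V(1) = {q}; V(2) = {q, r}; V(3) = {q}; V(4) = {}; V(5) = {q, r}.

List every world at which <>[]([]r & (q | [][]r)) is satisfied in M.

none

Let φ = <>[]([]r & (q | [][]r)). Evaluate φ at each world:
  0 (successors {2, 3, 4}): φ is false.
  1 (successors {1, 2, 3, 4, 5}): φ is false.
  2 (successors {0, 1, 2, 3, 4, 5}): φ is false.
  3 (successors {0, 1, 2, 4}): φ is false.
  4 (successors {0, 1, 2, 3, 5}): φ is false.
  5 (successors {1, 2, 4}): φ is false.
For instance, at 0:
  At 0: <>[]([]r & (q | [][]r)) requires []([]r & (q | [][]r)) at some successor in {2, 3, 4}.
    At 2: []([]r & (q | [][]r)) is false.
    At 3: []([]r & (q | [][]r)) is false.
    At 4: []([]r & (q | [][]r)) is false.
  So <>[]([]r & (q | [][]r)) is false at 0.
Satisfying worlds: none.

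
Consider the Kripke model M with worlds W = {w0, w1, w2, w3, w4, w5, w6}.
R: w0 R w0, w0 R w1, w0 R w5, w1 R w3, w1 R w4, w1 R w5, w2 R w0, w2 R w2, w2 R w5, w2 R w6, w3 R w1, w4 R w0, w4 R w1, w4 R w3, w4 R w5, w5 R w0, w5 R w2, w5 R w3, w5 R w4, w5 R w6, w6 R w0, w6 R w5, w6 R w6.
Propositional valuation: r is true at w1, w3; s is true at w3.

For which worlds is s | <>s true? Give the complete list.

Let φ = s | <>s. Evaluate φ at each world:
  w0 (successors {w0, w1, w5}): φ is false.
  w1 (successors {w3, w4, w5}): φ is true.
  w2 (successors {w0, w2, w5, w6}): φ is false.
  w3 (successors {w1}): φ is true.
  w4 (successors {w0, w1, w3, w5}): φ is true.
  w5 (successors {w0, w2, w3, w4, w6}): φ is true.
  w6 (successors {w0, w5, w6}): φ is false.
For instance, at w4:
  At w4: s is false, <>s is true, so s | <>s is true.
    At w4: <>s requires s at some successor in {w0, w1, w3, w5}.
      s holds at w3, so <>s is true at w4.
Satisfying worlds: {w1, w3, w4, w5}

w1, w3, w4, w5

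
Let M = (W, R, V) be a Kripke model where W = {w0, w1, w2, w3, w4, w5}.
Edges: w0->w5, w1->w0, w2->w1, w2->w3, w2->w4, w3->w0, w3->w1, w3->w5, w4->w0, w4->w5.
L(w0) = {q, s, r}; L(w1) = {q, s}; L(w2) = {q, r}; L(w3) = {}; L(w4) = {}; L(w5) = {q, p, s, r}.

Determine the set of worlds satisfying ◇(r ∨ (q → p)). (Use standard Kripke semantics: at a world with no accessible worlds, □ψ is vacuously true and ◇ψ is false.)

Recall that ◇ψ holds at a world iff ψ holds at some accessible world.
Let φ = ◇(r ∨ (q → p)). Evaluate φ at each world:
  w0 (successors {w5}): φ is true.
  w1 (successors {w0}): φ is true.
  w2 (successors {w1, w3, w4}): φ is true.
  w3 (successors {w0, w1, w5}): φ is true.
  w4 (successors {w0, w5}): φ is true.
  w5 (successors ∅): φ is false.
For instance, at w1:
  At w1: ◇(r ∨ (q → p)) requires r ∨ (q → p) at some successor in {w0}.
    r ∨ (q → p) holds at w0, so ◇(r ∨ (q → p)) is true at w1.
Satisfying worlds: {w0, w1, w2, w3, w4}

w0, w1, w2, w3, w4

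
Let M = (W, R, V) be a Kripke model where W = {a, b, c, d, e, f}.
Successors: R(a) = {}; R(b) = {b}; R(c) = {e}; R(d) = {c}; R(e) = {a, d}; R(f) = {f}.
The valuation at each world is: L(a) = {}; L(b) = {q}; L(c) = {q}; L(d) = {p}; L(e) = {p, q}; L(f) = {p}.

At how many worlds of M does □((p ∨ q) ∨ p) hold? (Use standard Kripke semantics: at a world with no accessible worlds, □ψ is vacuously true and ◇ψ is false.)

5

Let φ = □((p ∨ q) ∨ p). Evaluate φ at each world:
  a (successors ∅): φ is true.
  b (successors {b}): φ is true.
  c (successors {e}): φ is true.
  d (successors {c}): φ is true.
  e (successors {a, d}): φ is false.
  f (successors {f}): φ is true.
For instance, at f:
  At f: □((p ∨ q) ∨ p) requires (p ∨ q) ∨ p at every successor {f}.
    At f: (p ∨ q) ∨ p is true.
  So □((p ∨ q) ∨ p) is true at f.
Satisfying worlds: {a, b, c, d, f}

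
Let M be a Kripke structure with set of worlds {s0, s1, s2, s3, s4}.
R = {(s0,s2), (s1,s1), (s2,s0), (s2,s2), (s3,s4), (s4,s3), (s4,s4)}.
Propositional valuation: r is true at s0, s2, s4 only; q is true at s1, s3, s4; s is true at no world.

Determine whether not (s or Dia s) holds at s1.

Recall that Dia ψ holds at a world iff ψ holds at some accessible world.
At s1: s or Dia s is false, so not (s or Dia s) is true.
  At s1: s is false, Dia s is false, so s or Dia s is false.
    At s1: Dia s requires s at some successor in {s1}.
      At s1: s is false.
    So Dia s is false at s1.

Yes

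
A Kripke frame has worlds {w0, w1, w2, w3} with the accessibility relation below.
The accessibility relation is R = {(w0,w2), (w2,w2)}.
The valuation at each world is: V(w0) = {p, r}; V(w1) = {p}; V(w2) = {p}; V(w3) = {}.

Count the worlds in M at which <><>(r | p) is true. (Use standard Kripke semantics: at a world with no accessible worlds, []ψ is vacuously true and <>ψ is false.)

Recall that <>ψ holds at a world iff ψ holds at some accessible world.
Let φ = <><>(r | p). Evaluate φ at each world:
  w0 (successors {w2}): φ is true.
  w1 (successors ∅): φ is false.
  w2 (successors {w2}): φ is true.
  w3 (successors ∅): φ is false.
For instance, at w2:
  At w2: <><>(r | p) requires <>(r | p) at some successor in {w2}.
    <>(r | p) holds at w2, so <><>(r | p) is true at w2.
      At w2: <>(r | p) requires r | p at some successor in {w2}.
        r | p holds at w2, so <>(r | p) is true at w2.
Satisfying worlds: {w0, w2}

2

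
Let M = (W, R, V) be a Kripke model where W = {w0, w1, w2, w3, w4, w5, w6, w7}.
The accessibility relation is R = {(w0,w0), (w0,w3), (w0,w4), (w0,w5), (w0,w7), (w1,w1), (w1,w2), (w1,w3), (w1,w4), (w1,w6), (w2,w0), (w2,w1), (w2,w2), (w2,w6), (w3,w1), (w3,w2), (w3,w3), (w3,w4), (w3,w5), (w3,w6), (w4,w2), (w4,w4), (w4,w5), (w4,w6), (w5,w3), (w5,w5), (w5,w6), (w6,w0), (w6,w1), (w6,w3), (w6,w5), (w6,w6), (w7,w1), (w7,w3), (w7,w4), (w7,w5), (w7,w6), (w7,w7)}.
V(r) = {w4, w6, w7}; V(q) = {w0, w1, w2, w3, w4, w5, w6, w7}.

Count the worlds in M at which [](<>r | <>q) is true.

8

Let φ = [](<>r | <>q). Evaluate φ at each world:
  w0 (successors {w0, w3, w4, w5, w7}): φ is true.
  w1 (successors {w1, w2, w3, w4, w6}): φ is true.
  w2 (successors {w0, w1, w2, w6}): φ is true.
  w3 (successors {w1, w2, w3, w4, w5, w6}): φ is true.
  w4 (successors {w2, w4, w5, w6}): φ is true.
  w5 (successors {w3, w5, w6}): φ is true.
  w6 (successors {w0, w1, w3, w5, w6}): φ is true.
  w7 (successors {w1, w3, w4, w5, w6, w7}): φ is true.
For instance, at w5:
  At w5: [](<>r | <>q) requires <>r | <>q at every successor {w3, w5, w6}.
      At w3: <>r is true, <>q is true, so <>r | <>q is true.
      At w5: <>r is true, <>q is true, so <>r | <>q is true.
      At w6: <>r is true, <>q is true, so <>r | <>q is true.
  So [](<>r | <>q) is true at w5.
Satisfying worlds: {w0, w1, w2, w3, w4, w5, w6, w7}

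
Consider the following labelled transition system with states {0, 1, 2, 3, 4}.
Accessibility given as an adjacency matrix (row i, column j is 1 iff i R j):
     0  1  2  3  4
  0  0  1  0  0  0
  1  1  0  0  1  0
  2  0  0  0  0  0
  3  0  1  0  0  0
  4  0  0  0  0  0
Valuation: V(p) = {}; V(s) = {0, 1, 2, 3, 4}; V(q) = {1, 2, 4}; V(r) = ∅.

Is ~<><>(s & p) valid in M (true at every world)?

Let φ = ~<><>(s & p). Evaluate φ at each world:
  0 (successors {1}): φ is true.
  1 (successors {0, 3}): φ is true.
  2 (successors ∅): φ is true.
  3 (successors {1}): φ is true.
  4 (successors ∅): φ is true.
For instance, at 0:
  At 0: <><>(s & p) is false, so ~<><>(s & p) is true.
    At 0: <><>(s & p) requires <>(s & p) at some successor in {1}.
      At 1: <>(s & p) is false.
    So <><>(s & p) is false at 0.

Yes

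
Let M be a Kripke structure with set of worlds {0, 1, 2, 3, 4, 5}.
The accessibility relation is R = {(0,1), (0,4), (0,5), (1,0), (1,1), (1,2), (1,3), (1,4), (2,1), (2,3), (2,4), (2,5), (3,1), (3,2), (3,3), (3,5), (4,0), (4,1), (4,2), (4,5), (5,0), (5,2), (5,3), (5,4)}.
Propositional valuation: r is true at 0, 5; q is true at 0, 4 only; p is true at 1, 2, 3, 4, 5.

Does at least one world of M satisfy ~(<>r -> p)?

Yes

Recall that <>ψ holds at a world iff ψ holds at some accessible world.
Let φ = ~(<>r -> p). Evaluate φ at each world:
  0 (successors {1, 4, 5}): φ is true.
  1 (successors {0, 1, 2, 3, 4}): φ is false.
  2 (successors {1, 3, 4, 5}): φ is false.
  3 (successors {1, 2, 3, 5}): φ is false.
  4 (successors {0, 1, 2, 5}): φ is false.
  5 (successors {0, 2, 3, 4}): φ is false.
Detail at 0 (witness):
  At 0: <>r -> p is false, so ~(<>r -> p) is true.
    At 0: <>r is true, p is false, so <>r -> p is false.
      At 0: <>r requires r at some successor in {1, 4, 5}.
        r holds at 5, so <>r is true at 0.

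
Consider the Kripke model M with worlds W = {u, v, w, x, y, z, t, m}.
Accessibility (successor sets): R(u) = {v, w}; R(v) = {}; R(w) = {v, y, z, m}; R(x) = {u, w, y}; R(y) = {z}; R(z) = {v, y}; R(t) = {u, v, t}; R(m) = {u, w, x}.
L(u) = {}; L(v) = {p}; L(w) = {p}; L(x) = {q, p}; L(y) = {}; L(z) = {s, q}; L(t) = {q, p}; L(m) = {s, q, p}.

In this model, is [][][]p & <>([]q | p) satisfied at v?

No

At v: [][][]p is true, <>([]q | p) is false, so [][][]p & <>([]q | p) is false.
  At v: no accessible worlds, so [][][]p holds vacuously.
  At v: no accessible worlds, so <>([]q | p) is false.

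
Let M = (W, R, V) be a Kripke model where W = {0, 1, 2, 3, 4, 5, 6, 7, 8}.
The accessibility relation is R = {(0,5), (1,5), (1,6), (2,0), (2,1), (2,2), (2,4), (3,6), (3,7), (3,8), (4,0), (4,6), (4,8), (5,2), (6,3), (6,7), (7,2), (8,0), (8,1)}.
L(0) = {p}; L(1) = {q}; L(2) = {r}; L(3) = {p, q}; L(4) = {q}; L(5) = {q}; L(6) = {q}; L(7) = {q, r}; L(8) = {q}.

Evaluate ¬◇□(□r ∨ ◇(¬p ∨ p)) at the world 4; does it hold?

No

At 4: ◇□(□r ∨ ◇(¬p ∨ p)) is true, so ¬◇□(□r ∨ ◇(¬p ∨ p)) is false.
  At 4: ◇□(□r ∨ ◇(¬p ∨ p)) requires □(□r ∨ ◇(¬p ∨ p)) at some successor in {0, 6, 8}.
    □(□r ∨ ◇(¬p ∨ p)) holds at 0, so ◇□(□r ∨ ◇(¬p ∨ p)) is true at 4.
      At 0: □(□r ∨ ◇(¬p ∨ p)) requires □r ∨ ◇(¬p ∨ p) at every successor {5}.
        At 5: □r ∨ ◇(¬p ∨ p) is true.
      So □(□r ∨ ◇(¬p ∨ p)) is true at 0.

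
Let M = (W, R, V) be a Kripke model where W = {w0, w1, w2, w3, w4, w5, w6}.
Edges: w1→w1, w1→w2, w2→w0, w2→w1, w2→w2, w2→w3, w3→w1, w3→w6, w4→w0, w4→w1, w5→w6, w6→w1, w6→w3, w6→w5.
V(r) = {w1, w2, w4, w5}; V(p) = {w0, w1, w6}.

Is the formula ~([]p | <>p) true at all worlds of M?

No

Let φ = ~([]p | <>p). Evaluate φ at each world:
  w0 (successors ∅): φ is false.
  w1 (successors {w1, w2}): φ is false.
  w2 (successors {w0, w1, w2, w3}): φ is false.
  w3 (successors {w1, w6}): φ is false.
  w4 (successors {w0, w1}): φ is false.
  w5 (successors {w6}): φ is false.
  w6 (successors {w1, w3, w5}): φ is false.
Detail at w0 (counterexample):
  At w0: []p | <>p is true, so ~([]p | <>p) is false.
    At w0: []p is true, <>p is false, so []p | <>p is true.
      At w0: no accessible worlds, so []p holds vacuously.
      At w0: no accessible worlds, so <>p is false.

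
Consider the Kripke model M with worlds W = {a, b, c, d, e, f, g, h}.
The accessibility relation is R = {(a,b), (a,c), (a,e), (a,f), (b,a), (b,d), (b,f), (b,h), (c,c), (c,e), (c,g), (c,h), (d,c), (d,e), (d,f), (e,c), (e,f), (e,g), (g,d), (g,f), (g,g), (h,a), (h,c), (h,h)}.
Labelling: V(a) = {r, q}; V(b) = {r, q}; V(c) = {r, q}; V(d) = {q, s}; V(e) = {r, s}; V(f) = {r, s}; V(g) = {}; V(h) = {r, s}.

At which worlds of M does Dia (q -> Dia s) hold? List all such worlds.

Let φ = Dia (q -> Dia s). Evaluate φ at each world:
  a (successors {b, c, e, f}): φ is true.
  b (successors {a, d, f, h}): φ is true.
  c (successors {c, e, g, h}): φ is true.
  d (successors {c, e, f}): φ is true.
  e (successors {c, f, g}): φ is true.
  f (successors ∅): φ is false.
  g (successors {d, f, g}): φ is true.
  h (successors {a, c, h}): φ is true.
For instance, at b:
  At b: Dia (q -> Dia s) requires q -> Dia s at some successor in {a, d, f, h}.
    q -> Dia s holds at a, so Dia (q -> Dia s) is true at b.
      At a: q is true, Dia s is true, so q -> Dia s is true.
Satisfying worlds: {a, b, c, d, e, g, h}

a, b, c, d, e, g, h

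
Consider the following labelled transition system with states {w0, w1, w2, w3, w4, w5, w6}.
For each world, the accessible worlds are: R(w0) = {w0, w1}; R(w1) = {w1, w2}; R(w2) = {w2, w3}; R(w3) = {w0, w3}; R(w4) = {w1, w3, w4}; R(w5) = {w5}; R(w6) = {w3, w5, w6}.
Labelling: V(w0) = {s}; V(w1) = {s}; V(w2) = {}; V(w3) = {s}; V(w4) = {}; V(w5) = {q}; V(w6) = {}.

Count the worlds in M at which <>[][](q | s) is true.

5

Let φ = <>[][](q | s). Evaluate φ at each world:
  w0 (successors {w0, w1}): φ is false.
  w1 (successors {w1, w2}): φ is false.
  w2 (successors {w2, w3}): φ is true.
  w3 (successors {w0, w3}): φ is true.
  w4 (successors {w1, w3, w4}): φ is true.
  w5 (successors {w5}): φ is true.
  w6 (successors {w3, w5, w6}): φ is true.
For instance, at w3:
  At w3: <>[][](q | s) requires [][](q | s) at some successor in {w0, w3}.
    [][](q | s) holds at w3, so <>[][](q | s) is true at w3.
      At w3: [][](q | s) requires [](q | s) at every successor {w0, w3}.
        At w0: [](q | s) is true.
        At w3: [](q | s) is true.
      So [][](q | s) is true at w3.
Satisfying worlds: {w2, w3, w4, w5, w6}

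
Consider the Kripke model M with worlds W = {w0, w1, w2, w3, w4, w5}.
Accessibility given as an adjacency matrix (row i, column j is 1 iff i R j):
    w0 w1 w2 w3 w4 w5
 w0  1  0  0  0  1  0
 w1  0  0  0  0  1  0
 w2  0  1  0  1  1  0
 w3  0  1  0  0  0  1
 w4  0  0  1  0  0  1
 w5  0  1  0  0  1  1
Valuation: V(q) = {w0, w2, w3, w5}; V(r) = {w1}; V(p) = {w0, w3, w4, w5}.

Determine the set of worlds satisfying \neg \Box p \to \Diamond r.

w0, w1, w2, w3, w5

Let φ = \neg \Box p \to \Diamond r. Evaluate φ at each world:
  w0 (successors {w0, w4}): φ is true.
  w1 (successors {w4}): φ is true.
  w2 (successors {w1, w3, w4}): φ is true.
  w3 (successors {w1, w5}): φ is true.
  w4 (successors {w2, w5}): φ is false.
  w5 (successors {w1, w4, w5}): φ is true.
For instance, at w4:
  At w4: \neg \Box p is true, \Diamond r is false, so \neg \Box p \to \Diamond r is false.
    At w4: \Box p is false, so \neg \Box p is true.
      At w4: \Box p requires p at every successor {w2, w5}.
        p fails at w2, so \Box p is false at w4.
    At w4: \Diamond r requires r at some successor in {w2, w5}.
      At w2: r is false.
      At w5: r is false.
    So \Diamond r is false at w4.
Satisfying worlds: {w0, w1, w2, w3, w5}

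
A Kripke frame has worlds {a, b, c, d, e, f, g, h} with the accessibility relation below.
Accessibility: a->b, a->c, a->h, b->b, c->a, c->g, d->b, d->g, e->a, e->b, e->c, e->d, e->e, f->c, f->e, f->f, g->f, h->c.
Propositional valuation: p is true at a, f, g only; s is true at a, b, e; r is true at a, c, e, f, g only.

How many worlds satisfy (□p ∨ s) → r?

7

Let φ = (□p ∨ s) → r. Evaluate φ at each world:
  a (successors {b, c, h}): φ is true.
  b (successors {b}): φ is false.
  c (successors {a, g}): φ is true.
  d (successors {b, g}): φ is true.
  e (successors {a, b, c, d, e}): φ is true.
  f (successors {c, e, f}): φ is true.
  g (successors {f}): φ is true.
  h (successors {c}): φ is true.
For instance, at c:
  At c: □p ∨ s is true, r is true, so (□p ∨ s) → r is true.
    At c: □p is true, s is false, so □p ∨ s is true.
      At c: □p requires p at every successor {a, g}.
        At a: p is true.
        At g: p is true.
      So □p is true at c.
Satisfying worlds: {a, c, d, e, f, g, h}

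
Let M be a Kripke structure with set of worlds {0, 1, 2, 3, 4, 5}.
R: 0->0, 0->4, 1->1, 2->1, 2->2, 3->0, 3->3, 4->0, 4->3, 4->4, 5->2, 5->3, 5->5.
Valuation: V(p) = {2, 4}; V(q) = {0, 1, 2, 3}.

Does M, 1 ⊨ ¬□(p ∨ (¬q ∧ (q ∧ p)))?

At 1: □(p ∨ (¬q ∧ (q ∧ p))) is false, so ¬□(p ∨ (¬q ∧ (q ∧ p))) is true.
  At 1: □(p ∨ (¬q ∧ (q ∧ p))) requires p ∨ (¬q ∧ (q ∧ p)) at every successor {1}.
    p ∨ (¬q ∧ (q ∧ p)) fails at 1, so □(p ∨ (¬q ∧ (q ∧ p))) is false at 1.

Yes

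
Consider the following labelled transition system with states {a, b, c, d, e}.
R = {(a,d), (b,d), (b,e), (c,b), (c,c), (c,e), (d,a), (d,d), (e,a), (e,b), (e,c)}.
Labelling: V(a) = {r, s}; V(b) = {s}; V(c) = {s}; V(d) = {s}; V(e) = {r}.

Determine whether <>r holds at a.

At a: <>r requires r at some successor in {d}.
  At d: r is false.
So <>r is false at a.

No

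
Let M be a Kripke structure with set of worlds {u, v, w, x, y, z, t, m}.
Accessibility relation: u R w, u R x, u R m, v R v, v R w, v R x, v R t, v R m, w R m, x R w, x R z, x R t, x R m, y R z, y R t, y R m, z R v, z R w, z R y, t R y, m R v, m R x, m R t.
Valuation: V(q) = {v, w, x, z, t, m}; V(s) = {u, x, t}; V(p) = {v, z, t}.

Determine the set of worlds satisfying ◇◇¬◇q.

u, v, w, x, y, z, t, m

Let φ = ◇◇¬◇q. Evaluate φ at each world:
  u (successors {w, x, m}): φ is true.
  v (successors {v, w, x, t, m}): φ is true.
  w (successors {m}): φ is true.
  x (successors {w, z, t, m}): φ is true.
  y (successors {z, t, m}): φ is true.
  z (successors {v, w, y}): φ is true.
  t (successors {y}): φ is true.
  m (successors {v, x, t}): φ is true.
For instance, at m:
  At m: ◇◇¬◇q requires ◇¬◇q at some successor in {v, x, t}.
    ◇¬◇q holds at v, so ◇◇¬◇q is true at m.
      At v: ◇¬◇q requires ¬◇q at some successor in {v, w, x, t, m}.
        ¬◇q holds at t, so ◇¬◇q is true at v.
Satisfying worlds: {u, v, w, x, y, z, t, m}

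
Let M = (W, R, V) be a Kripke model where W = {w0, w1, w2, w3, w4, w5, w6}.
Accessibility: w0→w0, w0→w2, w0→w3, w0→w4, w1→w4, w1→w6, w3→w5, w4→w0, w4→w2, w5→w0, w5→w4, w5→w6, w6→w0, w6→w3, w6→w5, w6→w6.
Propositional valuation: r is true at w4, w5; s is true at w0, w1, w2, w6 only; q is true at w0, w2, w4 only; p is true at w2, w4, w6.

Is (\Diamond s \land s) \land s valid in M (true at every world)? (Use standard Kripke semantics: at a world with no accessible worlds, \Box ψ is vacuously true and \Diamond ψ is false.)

Recall that \Diamond ψ holds at a world iff ψ holds at some accessible world.
Let φ = (\Diamond s \land s) \land s. Evaluate φ at each world:
  w0 (successors {w0, w2, w3, w4}): φ is true.
  w1 (successors {w4, w6}): φ is true.
  w2 (successors ∅): φ is false.
  w3 (successors {w5}): φ is false.
  w4 (successors {w0, w2}): φ is false.
  w5 (successors {w0, w4, w6}): φ is false.
  w6 (successors {w0, w3, w5, w6}): φ is true.
Detail at w2 (counterexample):
  At w2: \Diamond s \land s is false, s is true, so (\Diamond s \land s) \land s is false.
    At w2: \Diamond s is false, s is true, so \Diamond s \land s is false.
      At w2: no accessible worlds, so \Diamond s is false.

No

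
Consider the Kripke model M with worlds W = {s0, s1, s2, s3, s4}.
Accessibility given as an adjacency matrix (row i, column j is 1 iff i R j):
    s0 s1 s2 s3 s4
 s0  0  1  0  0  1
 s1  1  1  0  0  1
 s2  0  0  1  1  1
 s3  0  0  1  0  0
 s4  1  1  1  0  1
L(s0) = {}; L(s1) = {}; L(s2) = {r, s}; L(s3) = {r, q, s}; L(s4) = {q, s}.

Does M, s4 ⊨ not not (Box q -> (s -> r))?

At s4: not (Box q -> (s -> r)) is false, so not not (Box q -> (s -> r)) is true.
  At s4: Box q -> (s -> r) is true, so not (Box q -> (s -> r)) is false.
    At s4: Box q is false, s -> r is false, so Box q -> (s -> r) is true.
      At s4: Box q requires q at every successor {s0, s1, s2, s4}.
        q fails at s0, so Box q is false at s4.

Yes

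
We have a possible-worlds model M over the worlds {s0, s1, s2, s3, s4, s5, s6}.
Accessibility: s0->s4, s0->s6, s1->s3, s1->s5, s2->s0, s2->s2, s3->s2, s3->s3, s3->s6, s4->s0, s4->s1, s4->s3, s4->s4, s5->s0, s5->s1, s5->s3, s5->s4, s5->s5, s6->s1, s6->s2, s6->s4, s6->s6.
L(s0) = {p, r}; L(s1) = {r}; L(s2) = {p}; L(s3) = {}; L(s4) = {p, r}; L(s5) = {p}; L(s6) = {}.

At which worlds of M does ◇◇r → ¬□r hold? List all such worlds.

s0, s1, s2, s3, s4, s5, s6

Let φ = ◇◇r → ¬□r. Evaluate φ at each world:
  s0 (successors {s4, s6}): φ is true.
  s1 (successors {s3, s5}): φ is true.
  s2 (successors {s0, s2}): φ is true.
  s3 (successors {s2, s3, s6}): φ is true.
  s4 (successors {s0, s1, s3, s4}): φ is true.
  s5 (successors {s0, s1, s3, s4, s5}): φ is true.
  s6 (successors {s1, s2, s4, s6}): φ is true.
For instance, at s2:
  At s2: ◇◇r is true, ¬□r is true, so ◇◇r → ¬□r is true.
    At s2: ◇◇r requires ◇r at some successor in {s0, s2}.
      ◇r holds at s0, so ◇◇r is true at s2.
    At s2: □r is false, so ¬□r is true.
      At s2: □r requires r at every successor {s0, s2}.
        r fails at s2, so □r is false at s2.
Satisfying worlds: {s0, s1, s2, s3, s4, s5, s6}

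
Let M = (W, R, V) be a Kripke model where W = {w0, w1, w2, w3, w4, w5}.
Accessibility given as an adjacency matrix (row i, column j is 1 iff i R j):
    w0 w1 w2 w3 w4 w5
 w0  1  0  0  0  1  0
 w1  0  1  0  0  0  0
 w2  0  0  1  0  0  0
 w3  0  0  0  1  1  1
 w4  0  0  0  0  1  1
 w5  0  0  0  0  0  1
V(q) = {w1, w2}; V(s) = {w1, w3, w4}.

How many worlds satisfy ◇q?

Let φ = ◇q. Evaluate φ at each world:
  w0 (successors {w0, w4}): φ is false.
  w1 (successors {w1}): φ is true.
  w2 (successors {w2}): φ is true.
  w3 (successors {w3, w4, w5}): φ is false.
  w4 (successors {w4, w5}): φ is false.
  w5 (successors {w5}): φ is false.
For instance, at w2:
  At w2: ◇q requires q at some successor in {w2}.
    q holds at w2, so ◇q is true at w2.
Satisfying worlds: {w1, w2}

2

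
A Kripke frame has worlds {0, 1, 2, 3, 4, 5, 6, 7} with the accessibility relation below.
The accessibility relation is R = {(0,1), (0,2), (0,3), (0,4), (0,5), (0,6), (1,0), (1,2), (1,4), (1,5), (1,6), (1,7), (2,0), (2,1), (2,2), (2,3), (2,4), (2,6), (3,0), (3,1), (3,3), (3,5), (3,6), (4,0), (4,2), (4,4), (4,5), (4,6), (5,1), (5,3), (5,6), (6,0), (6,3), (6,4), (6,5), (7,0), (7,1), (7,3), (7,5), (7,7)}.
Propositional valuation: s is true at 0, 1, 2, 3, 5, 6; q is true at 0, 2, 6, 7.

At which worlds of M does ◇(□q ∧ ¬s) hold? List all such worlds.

Recall that □ψ holds at a world iff ψ holds at every accessible world, and ◇ψ holds iff ψ holds at some accessible world.
Let φ = ◇(□q ∧ ¬s). Evaluate φ at each world:
  0 (successors {1, 2, 3, 4, 5, 6}): φ is false.
  1 (successors {0, 2, 4, 5, 6, 7}): φ is false.
  2 (successors {0, 1, 2, 3, 4, 6}): φ is false.
  3 (successors {0, 1, 3, 5, 6}): φ is false.
  4 (successors {0, 2, 4, 5, 6}): φ is false.
  5 (successors {1, 3, 6}): φ is false.
  6 (successors {0, 3, 4, 5}): φ is false.
  7 (successors {0, 1, 3, 5, 7}): φ is false.
For instance, at 4:
  At 4: ◇(□q ∧ ¬s) requires □q ∧ ¬s at some successor in {0, 2, 4, 5, 6}.
    At 0: □q ∧ ¬s is false.
    At 2: □q ∧ ¬s is false.
    At 4: □q ∧ ¬s is false.
    At 5: □q ∧ ¬s is false.
    At 6: □q ∧ ¬s is false.
  So ◇(□q ∧ ¬s) is false at 4.
Satisfying worlds: none.

none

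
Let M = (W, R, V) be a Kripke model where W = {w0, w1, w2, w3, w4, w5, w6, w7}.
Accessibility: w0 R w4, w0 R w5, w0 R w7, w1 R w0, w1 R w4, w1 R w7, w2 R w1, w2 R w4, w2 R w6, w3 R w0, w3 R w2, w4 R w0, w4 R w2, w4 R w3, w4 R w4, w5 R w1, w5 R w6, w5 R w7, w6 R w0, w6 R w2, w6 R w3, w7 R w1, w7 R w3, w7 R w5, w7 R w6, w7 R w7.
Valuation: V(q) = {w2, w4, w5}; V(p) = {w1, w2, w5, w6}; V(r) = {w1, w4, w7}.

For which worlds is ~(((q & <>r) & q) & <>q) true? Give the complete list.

Recall that <>ψ holds at a world iff ψ holds at some accessible world.
Let φ = ~(((q & <>r) & q) & <>q). Evaluate φ at each world:
  w0 (successors {w4, w5, w7}): φ is true.
  w1 (successors {w0, w4, w7}): φ is true.
  w2 (successors {w1, w4, w6}): φ is false.
  w3 (successors {w0, w2}): φ is true.
  w4 (successors {w0, w2, w3, w4}): φ is false.
  w5 (successors {w1, w6, w7}): φ is true.
  w6 (successors {w0, w2, w3}): φ is true.
  w7 (successors {w1, w3, w5, w6, w7}): φ is true.
For instance, at w5:
  At w5: ((q & <>r) & q) & <>q is false, so ~(((q & <>r) & q) & <>q) is true.
    At w5: (q & <>r) & q is true, <>q is false, so ((q & <>r) & q) & <>q is false.
      At w5: q & <>r is true, q is true, so (q & <>r) & q is true.
      At w5: <>q requires q at some successor in {w1, w6, w7}.
        At w1: q is false.
        At w6: q is false.
        At w7: q is false.
      So <>q is false at w5.
Satisfying worlds: {w0, w1, w3, w5, w6, w7}

w0, w1, w3, w5, w6, w7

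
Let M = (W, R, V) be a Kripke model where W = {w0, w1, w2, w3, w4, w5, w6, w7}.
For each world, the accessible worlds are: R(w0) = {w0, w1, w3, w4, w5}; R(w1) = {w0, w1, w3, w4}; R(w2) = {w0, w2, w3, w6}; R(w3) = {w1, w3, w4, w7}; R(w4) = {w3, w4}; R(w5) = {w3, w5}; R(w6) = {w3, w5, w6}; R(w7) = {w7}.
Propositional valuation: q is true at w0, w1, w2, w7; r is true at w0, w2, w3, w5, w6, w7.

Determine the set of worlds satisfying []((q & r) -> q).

Recall that []ψ holds at a world iff ψ holds at every accessible world, and <>ψ holds iff ψ holds at some accessible world.
Let φ = []((q & r) -> q). Evaluate φ at each world:
  w0 (successors {w0, w1, w3, w4, w5}): φ is true.
  w1 (successors {w0, w1, w3, w4}): φ is true.
  w2 (successors {w0, w2, w3, w6}): φ is true.
  w3 (successors {w1, w3, w4, w7}): φ is true.
  w4 (successors {w3, w4}): φ is true.
  w5 (successors {w3, w5}): φ is true.
  w6 (successors {w3, w5, w6}): φ is true.
  w7 (successors {w7}): φ is true.
For instance, at w5:
  At w5: []((q & r) -> q) requires (q & r) -> q at every successor {w3, w5}.
    At w3: (q & r) -> q is true.
    At w5: (q & r) -> q is true.
  So []((q & r) -> q) is true at w5.
Satisfying worlds: {w0, w1, w2, w3, w4, w5, w6, w7}

w0, w1, w2, w3, w4, w5, w6, w7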